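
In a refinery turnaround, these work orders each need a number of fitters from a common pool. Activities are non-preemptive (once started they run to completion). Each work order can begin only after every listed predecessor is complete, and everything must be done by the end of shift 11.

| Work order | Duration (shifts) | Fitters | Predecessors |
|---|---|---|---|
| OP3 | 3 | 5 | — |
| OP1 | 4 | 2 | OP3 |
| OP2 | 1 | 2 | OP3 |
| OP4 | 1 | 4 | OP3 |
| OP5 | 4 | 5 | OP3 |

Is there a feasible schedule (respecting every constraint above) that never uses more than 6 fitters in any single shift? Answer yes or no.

yes

Schedule OP3@1, OP1@4, OP2@4, OP4@5, OP5@8: s1:5  s2:5  s3:5  s4:4  s5:6  s6:2  s7:2  s8:5  s9:5  s10:5  s11:5 — peak 6 ≤ 6.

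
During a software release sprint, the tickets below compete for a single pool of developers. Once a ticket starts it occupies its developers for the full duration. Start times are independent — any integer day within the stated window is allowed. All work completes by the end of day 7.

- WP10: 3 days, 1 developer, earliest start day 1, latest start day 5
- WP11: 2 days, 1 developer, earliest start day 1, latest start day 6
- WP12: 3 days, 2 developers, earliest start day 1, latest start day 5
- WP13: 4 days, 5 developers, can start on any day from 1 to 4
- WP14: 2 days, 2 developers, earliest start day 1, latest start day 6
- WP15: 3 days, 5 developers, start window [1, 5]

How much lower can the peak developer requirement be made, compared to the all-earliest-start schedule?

8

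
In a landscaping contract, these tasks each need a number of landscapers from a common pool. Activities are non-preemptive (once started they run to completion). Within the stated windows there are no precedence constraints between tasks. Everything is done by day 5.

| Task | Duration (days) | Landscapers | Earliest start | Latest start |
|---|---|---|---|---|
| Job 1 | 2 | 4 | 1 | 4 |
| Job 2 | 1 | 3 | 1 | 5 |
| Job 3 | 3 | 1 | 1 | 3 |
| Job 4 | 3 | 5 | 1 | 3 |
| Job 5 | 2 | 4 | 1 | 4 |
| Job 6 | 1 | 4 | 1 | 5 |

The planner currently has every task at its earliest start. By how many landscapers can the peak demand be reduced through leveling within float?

12

Early-start peak: d1:21  d2:14  d3:6  d4:0  d5:0 ⇒ 21.
Leveled (Job 1@1, Job 2@1, Job 3@1, Job 4@3, Job 5@4, Job 6@2): d1:8  d2:9  d3:6  d4:9  d5:9 ⇒ 9.
Reduction 21 − 9 = 12.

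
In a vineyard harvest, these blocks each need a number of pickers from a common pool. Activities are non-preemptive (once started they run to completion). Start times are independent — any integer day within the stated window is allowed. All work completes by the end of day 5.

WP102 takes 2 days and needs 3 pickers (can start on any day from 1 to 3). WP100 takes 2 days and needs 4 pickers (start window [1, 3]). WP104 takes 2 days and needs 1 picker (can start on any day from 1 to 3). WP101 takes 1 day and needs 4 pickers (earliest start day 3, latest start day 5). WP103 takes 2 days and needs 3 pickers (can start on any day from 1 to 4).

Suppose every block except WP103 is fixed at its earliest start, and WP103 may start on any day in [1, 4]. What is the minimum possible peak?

8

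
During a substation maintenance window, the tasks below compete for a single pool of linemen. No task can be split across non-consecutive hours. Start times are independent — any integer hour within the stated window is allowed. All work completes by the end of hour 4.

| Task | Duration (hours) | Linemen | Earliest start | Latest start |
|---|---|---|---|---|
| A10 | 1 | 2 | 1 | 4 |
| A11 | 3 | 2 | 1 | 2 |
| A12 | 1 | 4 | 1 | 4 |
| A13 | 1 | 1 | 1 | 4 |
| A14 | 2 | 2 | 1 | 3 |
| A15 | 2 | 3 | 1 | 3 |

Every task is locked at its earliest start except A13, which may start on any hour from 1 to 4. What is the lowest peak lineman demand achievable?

A13@1: h1:14  h2:7  h3:2  h4:0 → peak 14
A13@2: h1:13  h2:8  h3:2  h4:0 → peak 13
A13@3: h1:13  h2:7  h3:3  h4:0 → peak 13
A13@4: h1:13  h2:7  h3:2  h4:1 → peak 13
Best is A13@2, peak 13.

13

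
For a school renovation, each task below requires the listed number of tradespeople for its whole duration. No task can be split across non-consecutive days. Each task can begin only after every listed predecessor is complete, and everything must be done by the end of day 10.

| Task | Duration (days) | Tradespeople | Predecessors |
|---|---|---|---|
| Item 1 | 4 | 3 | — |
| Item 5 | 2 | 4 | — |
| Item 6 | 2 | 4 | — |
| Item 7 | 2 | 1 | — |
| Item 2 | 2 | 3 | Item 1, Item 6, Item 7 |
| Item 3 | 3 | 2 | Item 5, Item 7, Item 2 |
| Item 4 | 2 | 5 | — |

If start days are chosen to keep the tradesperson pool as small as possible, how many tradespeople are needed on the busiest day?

7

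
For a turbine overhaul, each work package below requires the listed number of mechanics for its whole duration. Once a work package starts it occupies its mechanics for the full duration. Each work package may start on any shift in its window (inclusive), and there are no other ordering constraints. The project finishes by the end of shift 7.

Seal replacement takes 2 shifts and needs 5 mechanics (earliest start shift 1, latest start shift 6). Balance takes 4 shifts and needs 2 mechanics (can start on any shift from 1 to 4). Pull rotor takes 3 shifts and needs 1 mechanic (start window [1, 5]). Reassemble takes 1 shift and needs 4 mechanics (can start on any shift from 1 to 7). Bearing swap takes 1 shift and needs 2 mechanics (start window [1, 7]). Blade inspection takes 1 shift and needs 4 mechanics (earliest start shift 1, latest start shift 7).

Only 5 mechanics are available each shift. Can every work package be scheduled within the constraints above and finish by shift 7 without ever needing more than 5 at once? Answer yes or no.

The minimum achievable peak is 6; 5 < 6, so no feasible schedule stays within the cap.

no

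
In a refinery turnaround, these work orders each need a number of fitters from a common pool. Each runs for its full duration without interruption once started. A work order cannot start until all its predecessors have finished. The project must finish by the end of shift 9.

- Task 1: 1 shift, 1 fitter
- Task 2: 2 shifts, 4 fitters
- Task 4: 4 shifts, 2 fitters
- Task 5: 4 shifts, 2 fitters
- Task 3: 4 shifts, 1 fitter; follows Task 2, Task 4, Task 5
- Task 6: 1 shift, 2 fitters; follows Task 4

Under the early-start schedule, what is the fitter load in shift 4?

At early start, shift 4 has: Task 4, Task 5.
Demand: 2 + 2 = 4.

4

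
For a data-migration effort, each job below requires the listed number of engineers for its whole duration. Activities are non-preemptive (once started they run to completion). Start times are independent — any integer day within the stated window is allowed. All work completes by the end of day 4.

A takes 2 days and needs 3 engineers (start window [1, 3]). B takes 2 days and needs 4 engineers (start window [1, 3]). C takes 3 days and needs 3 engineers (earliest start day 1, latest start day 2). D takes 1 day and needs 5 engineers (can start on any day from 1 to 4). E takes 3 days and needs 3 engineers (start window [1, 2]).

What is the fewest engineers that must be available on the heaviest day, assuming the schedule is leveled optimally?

Early-start (A@1, B@1, C@1, D@1, E@1) gives peak 18: d1:18  d2:13  d3:6  d4:0.
Shift B→3, D→4.
Schedule A@1, B@3, C@1, D@4, E@1: d1:9  d2:9  d3:10  d4:9 — peak 10.
Total engineer-days = 37 over 4 days ⇒ peak ≥ ⌈37/4⌉ = 10, so 10 is optimal.

10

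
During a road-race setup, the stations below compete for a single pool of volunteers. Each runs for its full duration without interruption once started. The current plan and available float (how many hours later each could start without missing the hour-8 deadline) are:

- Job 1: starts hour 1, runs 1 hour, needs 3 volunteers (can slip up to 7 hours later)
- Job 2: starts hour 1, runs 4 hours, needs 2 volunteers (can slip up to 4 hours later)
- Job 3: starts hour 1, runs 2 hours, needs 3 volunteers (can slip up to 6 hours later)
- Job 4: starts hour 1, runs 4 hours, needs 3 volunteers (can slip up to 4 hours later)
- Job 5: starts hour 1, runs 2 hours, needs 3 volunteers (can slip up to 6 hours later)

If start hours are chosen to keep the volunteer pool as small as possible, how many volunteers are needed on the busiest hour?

6

Early-start (Job 1@1, Job 2@1, Job 3@1, Job 4@1, Job 5@1) gives peak 14: h1:14  h2:11  h3:5  h4:5  h5:0  h6:0  h7:0  h8:0.
Shift Job 3→2, Job 4→4, Job 5→5.
Schedule Job 1@1, Job 2@1, Job 3@2, Job 4@4, Job 5@5: h1:5  h2:5  h3:5  h4:5  h5:6  h6:6  h7:3  h8:0 — peak 6.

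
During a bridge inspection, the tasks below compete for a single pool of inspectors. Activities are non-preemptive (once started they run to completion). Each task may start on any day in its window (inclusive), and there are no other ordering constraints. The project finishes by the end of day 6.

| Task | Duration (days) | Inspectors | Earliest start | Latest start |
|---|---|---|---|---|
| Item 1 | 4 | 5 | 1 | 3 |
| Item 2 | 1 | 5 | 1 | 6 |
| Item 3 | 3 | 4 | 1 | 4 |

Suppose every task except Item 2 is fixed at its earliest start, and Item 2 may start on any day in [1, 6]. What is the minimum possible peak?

Item 2@1: d1:14  d2:9  d3:9  d4:5  d5:0  d6:0 → peak 14
Item 2@2: d1:9  d2:14  d3:9  d4:5  d5:0  d6:0 → peak 14
Item 2@3: d1:9  d2:9  d3:14  d4:5  d5:0  d6:0 → peak 14
Item 2@4: d1:9  d2:9  d3:9  d4:10  d5:0  d6:0 → peak 10
Item 2@5: d1:9  d2:9  d3:9  d4:5  d5:5  d6:0 → peak 9
Item 2@6: d1:9  d2:9  d3:9  d4:5  d5:0  d6:5 → peak 9
Best is Item 2@5, peak 9.

9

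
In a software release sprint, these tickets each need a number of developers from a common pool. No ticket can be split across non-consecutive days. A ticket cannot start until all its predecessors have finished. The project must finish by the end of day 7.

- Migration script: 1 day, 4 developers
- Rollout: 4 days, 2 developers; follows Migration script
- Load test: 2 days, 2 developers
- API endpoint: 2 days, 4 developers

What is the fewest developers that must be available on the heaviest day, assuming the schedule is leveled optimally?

4

Early-start (Migration script@1, Rollout@2, Load test@1, API endpoint@1) gives peak 10: d1:10  d2:8  d3:2  d4:2  d5:2  d6:0  d7:0.
Shift Load test→2, API endpoint→6.
Schedule Migration script@1, Rollout@2, Load test@2, API endpoint@6: d1:4  d2:4  d3:4  d4:2  d5:2  d6:4  d7:4 — peak 4.
Total developer-days = 24 over 7 days ⇒ peak ≥ ⌈24/7⌉ = 4, so 4 is optimal.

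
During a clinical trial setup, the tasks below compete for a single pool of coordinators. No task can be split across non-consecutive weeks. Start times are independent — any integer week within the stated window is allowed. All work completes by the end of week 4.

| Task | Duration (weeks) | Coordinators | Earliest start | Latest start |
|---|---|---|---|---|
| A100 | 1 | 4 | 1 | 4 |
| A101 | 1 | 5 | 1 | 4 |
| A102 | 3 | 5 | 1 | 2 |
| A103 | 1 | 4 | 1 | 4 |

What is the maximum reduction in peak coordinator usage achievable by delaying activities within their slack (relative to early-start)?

Early-start peak: w1:18  w2:5  w3:5  w4:0 ⇒ 18.
Leveled (A100@1, A101@1, A102@2, A103@2): w1:9  w2:9  w3:5  w4:5 ⇒ 9.
Reduction 18 − 9 = 9.

9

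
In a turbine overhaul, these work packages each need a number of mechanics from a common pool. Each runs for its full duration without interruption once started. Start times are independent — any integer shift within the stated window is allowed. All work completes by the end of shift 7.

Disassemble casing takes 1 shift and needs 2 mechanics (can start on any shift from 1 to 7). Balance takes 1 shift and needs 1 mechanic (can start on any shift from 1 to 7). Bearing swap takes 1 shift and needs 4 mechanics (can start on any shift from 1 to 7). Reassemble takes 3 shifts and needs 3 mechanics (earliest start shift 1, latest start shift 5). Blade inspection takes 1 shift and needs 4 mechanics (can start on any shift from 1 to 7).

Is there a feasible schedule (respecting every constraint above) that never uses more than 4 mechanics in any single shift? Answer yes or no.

yes

Schedule Disassemble casing@1, Balance@1, Bearing swap@2, Reassemble@3, Blade inspection@6: s1:3  s2:4  s3:3  s4:3  s5:3  s6:4  s7:0 — peak 4 ≤ 4.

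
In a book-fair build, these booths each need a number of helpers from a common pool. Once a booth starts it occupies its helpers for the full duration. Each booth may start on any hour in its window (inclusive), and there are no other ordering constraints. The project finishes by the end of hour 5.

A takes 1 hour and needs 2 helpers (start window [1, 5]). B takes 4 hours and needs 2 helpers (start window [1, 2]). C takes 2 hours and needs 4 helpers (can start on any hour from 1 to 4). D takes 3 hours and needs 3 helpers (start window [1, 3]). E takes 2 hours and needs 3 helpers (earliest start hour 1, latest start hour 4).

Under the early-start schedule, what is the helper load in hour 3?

At early start, hour 3 has: B, D.
Demand: 2 + 3 = 5.

5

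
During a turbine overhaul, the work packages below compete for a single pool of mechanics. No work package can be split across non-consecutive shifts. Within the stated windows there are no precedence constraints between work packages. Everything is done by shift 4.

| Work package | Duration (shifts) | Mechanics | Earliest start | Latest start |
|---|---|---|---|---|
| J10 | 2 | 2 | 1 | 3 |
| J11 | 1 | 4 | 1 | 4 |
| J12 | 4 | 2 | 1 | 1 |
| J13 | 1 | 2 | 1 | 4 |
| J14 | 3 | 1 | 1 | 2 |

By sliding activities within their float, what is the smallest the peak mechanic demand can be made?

Early-start (J10@1, J11@1, J12@1, J13@1, J14@1) gives peak 11: s1:11  s2:5  s3:3  s4:2.
Shift J11→4, J13→3.
Schedule J10@1, J11@4, J12@1, J13@3, J14@1: s1:5  s2:5  s3:5  s4:6 — peak 6.
Total mechanic-shifts = 21 over 4 shifts ⇒ peak ≥ ⌈21/4⌉ = 6, so 6 is optimal.

6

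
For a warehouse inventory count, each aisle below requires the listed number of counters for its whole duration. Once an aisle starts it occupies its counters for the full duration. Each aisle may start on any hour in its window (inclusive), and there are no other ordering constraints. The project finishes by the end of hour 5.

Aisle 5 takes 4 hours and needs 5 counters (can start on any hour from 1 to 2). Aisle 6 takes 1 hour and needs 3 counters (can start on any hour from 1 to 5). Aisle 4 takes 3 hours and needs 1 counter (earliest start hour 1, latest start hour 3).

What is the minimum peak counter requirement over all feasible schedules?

6

Early-start (Aisle 5@1, Aisle 6@1, Aisle 4@1) gives peak 9: h1:9  h2:6  h3:6  h4:5  h5:0.
Shift Aisle 6→5.
Schedule Aisle 5@1, Aisle 6@5, Aisle 4@1: h1:6  h2:6  h3:6  h4:5  h5:3 — peak 6.
Total counter-hours = 26 over 5 hours ⇒ peak ≥ ⌈26/5⌉ = 6, so 6 is optimal.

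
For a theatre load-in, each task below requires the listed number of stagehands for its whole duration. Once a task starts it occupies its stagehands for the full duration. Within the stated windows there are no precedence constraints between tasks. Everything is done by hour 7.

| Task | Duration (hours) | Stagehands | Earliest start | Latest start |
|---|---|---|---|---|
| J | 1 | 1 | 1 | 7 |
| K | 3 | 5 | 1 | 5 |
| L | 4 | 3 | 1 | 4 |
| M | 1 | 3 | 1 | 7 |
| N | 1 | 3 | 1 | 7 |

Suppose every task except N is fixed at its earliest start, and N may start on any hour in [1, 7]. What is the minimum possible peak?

12

N@1: h1:15  h2:8  h3:8  h4:3  h5:0  h6:0  h7:0 → peak 15
N@2: h1:12  h2:11  h3:8  h4:3  h5:0  h6:0  h7:0 → peak 12
N@3: h1:12  h2:8  h3:11  h4:3  h5:0  h6:0  h7:0 → peak 12
N@4: h1:12  h2:8  h3:8  h4:6  h5:0  h6:0  h7:0 → peak 12
N@5: h1:12  h2:8  h3:8  h4:3  h5:3  h6:0  h7:0 → peak 12
N@6: h1:12  h2:8  h3:8  h4:3  h5:0  h6:3  h7:0 → peak 12
N@7: h1:12  h2:8  h3:8  h4:3  h5:0  h6:0  h7:3 → peak 12
Best is N@2, peak 12.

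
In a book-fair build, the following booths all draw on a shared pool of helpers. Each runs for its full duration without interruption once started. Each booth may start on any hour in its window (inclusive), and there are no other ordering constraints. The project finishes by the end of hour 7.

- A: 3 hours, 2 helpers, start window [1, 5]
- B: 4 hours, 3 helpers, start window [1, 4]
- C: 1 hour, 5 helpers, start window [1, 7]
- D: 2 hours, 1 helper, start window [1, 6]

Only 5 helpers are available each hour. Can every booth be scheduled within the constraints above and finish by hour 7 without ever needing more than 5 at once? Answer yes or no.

Schedule A@1, B@1, C@5, D@6: h1:5  h2:5  h3:5  h4:3  h5:5  h6:1  h7:1 — peak 5 ≤ 5.

yes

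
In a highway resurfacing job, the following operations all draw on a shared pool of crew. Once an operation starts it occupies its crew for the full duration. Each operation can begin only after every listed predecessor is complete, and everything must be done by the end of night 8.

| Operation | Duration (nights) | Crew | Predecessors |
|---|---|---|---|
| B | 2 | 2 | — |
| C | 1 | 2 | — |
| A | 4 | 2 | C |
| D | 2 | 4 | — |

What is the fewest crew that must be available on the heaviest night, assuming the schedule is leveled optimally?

4

Early-start (B@1, C@1, A@2, D@1) gives peak 8: n1:8  n2:8  n3:2  n4:2  n5:2  n6:0  n7:0  n8:0.
Shift D→6.
Schedule B@1, C@1, A@2, D@6: n1:4  n2:4  n3:2  n4:2  n5:2  n6:4  n7:4  n8:0 — peak 4.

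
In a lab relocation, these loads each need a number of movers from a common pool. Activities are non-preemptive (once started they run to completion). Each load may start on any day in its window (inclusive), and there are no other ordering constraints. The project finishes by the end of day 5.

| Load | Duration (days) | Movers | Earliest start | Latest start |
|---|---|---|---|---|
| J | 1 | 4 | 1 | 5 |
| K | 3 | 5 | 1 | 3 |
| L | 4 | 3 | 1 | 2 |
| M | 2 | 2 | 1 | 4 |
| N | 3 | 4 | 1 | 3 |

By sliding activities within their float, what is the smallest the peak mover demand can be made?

12

Early-start (J@1, K@1, L@1, M@1, N@1) gives peak 18: d1:18  d2:14  d3:12  d4:3  d5:0.
Shift M→4, N→2.
Schedule J@1, K@1, L@1, M@4, N@2: d1:12  d2:12  d3:12  d4:9  d5:2 — peak 12.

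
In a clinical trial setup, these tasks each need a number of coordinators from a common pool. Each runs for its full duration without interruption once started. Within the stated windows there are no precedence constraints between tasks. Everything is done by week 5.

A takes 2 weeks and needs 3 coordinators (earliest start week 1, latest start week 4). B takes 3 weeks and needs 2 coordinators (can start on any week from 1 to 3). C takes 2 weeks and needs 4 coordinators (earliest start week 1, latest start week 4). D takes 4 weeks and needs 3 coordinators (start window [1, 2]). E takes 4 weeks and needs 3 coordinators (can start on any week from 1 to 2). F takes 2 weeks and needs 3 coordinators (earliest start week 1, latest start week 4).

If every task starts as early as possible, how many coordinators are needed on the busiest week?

Early-start schedule: A@1, B@1, C@1, D@1, E@1, F@1.
Load per week: week 1: 18, week 2: 18, week 3: 8, week 4: 6, week 5: 0.
Peak is 18.

18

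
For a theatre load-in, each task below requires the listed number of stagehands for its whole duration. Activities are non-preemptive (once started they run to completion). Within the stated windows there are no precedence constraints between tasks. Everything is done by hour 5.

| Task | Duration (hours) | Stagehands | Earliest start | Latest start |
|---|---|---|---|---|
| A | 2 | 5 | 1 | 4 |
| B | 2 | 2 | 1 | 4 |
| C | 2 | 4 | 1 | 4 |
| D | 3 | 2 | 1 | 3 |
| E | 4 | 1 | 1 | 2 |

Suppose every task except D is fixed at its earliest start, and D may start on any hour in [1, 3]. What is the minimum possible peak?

D@1: h1:14  h2:14  h3:3  h4:1  h5:0 → peak 14
D@2: h1:12  h2:14  h3:3  h4:3  h5:0 → peak 14
D@3: h1:12  h2:12  h3:3  h4:3  h5:2 → peak 12
Best is D@3, peak 12.

12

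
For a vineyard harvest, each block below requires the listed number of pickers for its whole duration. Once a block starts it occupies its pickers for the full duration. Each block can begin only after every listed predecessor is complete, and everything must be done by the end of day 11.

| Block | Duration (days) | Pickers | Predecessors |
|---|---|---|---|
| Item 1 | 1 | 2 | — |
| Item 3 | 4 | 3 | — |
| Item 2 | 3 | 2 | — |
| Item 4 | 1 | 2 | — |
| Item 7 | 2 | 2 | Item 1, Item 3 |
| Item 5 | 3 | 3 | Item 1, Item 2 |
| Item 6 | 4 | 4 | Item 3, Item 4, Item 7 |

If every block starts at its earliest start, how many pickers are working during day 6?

At early start, day 6 has: Item 7, Item 5.
Demand: 2 + 3 = 5.

5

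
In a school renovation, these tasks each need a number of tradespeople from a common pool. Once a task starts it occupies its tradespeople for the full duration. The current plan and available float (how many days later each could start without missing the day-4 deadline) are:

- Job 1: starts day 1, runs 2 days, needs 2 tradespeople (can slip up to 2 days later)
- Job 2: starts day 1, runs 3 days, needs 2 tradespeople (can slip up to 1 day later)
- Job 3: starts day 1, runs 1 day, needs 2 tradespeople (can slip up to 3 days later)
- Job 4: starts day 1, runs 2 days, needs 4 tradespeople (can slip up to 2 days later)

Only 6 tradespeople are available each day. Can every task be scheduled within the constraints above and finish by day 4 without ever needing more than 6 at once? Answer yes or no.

Schedule Job 1@1, Job 2@1, Job 3@1, Job 4@3: d1:6  d2:4  d3:6  d4:4 — peak 6 ≤ 6.

yes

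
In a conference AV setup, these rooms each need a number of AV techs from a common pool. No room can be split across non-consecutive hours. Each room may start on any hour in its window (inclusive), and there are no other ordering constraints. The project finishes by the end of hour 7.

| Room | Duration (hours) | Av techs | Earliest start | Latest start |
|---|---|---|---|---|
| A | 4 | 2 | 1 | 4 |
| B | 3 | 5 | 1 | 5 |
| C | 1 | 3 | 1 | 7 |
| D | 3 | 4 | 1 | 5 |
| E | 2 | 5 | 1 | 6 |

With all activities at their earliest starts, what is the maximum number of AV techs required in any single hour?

19

Early-start schedule: A@1, B@1, C@1, D@1, E@1.
Load per hour: hour 1: 19, hour 2: 16, hour 3: 11, hour 4: 2, hour 5: 0, hour 6: 0, hour 7: 0.
Peak is 19.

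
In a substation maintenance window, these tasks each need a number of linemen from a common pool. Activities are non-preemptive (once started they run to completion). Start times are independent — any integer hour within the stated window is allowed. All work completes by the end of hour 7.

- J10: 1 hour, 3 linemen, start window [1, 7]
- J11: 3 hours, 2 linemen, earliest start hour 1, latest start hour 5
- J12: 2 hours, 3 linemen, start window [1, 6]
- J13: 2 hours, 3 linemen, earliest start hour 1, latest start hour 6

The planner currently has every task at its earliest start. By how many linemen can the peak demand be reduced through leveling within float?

6

Early-start peak: h1:11  h2:8  h3:2  h4:0  h5:0  h6:0  h7:0 ⇒ 11.
Leveled (J10@1, J11@1, J12@2, J13@4): h1:5  h2:5  h3:5  h4:3  h5:3  h6:0  h7:0 ⇒ 5.
Reduction 11 − 5 = 6.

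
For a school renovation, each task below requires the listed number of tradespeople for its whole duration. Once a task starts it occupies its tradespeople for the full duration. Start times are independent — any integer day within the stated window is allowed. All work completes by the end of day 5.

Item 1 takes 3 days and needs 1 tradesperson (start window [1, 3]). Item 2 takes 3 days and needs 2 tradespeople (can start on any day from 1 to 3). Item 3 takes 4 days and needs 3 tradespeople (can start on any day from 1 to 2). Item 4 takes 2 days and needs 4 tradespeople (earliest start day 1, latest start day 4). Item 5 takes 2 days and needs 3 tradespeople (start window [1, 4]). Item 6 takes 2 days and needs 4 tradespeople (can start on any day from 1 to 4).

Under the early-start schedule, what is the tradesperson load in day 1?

At early start, day 1 has: Item 1, Item 2, Item 3, Item 4, Item 5, Item 6.
Demand: 1 + 2 + 3 + 4 + 3 + 4 = 17.

17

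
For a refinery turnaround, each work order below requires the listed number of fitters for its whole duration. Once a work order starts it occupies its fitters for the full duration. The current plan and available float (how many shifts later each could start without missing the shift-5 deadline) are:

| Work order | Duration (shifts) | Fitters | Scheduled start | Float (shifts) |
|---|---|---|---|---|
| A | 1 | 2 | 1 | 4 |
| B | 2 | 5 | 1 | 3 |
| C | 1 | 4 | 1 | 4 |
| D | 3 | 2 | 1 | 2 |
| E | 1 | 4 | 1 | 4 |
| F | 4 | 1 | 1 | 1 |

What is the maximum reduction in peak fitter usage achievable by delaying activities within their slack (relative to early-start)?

11

Early-start peak: s1:18  s2:8  s3:3  s4:1  s5:0 ⇒ 18.
Leveled (A@1, B@1, C@3, D@3, E@4, F@2): s1:7  s2:6  s3:7  s4:7  s5:3 ⇒ 7.
Reduction 18 − 7 = 11.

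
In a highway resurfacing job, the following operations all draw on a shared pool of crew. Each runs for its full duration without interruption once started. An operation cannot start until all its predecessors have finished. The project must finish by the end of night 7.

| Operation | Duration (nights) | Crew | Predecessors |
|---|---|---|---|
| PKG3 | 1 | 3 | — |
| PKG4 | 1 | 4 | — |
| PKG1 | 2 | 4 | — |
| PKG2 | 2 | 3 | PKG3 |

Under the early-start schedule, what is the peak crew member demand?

11

Early-start schedule: PKG3@1, PKG4@1, PKG1@1, PKG2@2.
Load per night: night 1: 11, night 2: 7, night 3: 3, night 4: 0, night 5: 0, night 6: 0, night 7: 0.
Peak is 11.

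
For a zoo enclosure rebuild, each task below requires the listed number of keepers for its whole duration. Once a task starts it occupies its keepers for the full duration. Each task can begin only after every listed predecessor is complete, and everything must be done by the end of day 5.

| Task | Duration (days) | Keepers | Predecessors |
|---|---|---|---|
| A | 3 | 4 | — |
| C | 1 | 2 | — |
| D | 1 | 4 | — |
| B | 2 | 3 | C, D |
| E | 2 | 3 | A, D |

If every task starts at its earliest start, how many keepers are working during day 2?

7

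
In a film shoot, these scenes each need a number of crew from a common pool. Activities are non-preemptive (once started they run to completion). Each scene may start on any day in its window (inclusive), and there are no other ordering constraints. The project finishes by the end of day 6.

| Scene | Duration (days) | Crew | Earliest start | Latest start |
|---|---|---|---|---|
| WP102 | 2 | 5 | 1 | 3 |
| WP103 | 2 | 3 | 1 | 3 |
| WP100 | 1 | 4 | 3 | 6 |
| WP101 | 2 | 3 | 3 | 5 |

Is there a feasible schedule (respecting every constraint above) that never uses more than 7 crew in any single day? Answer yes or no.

yes

Schedule WP102@1, WP103@3, WP100@5, WP101@3: d1:5  d2:5  d3:6  d4:6  d5:4  d6:0 — peak 6 ≤ 7.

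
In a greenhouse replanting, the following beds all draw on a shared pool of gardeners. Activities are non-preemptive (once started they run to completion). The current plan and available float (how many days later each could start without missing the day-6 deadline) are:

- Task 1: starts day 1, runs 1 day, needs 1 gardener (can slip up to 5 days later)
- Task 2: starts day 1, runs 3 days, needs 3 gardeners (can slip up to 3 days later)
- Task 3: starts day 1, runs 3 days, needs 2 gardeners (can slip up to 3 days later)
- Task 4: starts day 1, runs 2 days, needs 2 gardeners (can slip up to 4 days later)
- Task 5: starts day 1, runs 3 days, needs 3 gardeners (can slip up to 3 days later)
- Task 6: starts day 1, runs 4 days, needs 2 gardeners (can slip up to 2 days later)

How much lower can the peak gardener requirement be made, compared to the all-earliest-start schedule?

Early-start peak: d1:13  d2:12  d3:10  d4:2  d5:0  d6:0 ⇒ 13.
Leveled (Task 1@1, Task 2@1, Task 3@1, Task 4@4, Task 5@4, Task 6@2): d1:6  d2:7  d3:7  d4:7  d5:7  d6:3 ⇒ 7.
Reduction 13 − 7 = 6.

6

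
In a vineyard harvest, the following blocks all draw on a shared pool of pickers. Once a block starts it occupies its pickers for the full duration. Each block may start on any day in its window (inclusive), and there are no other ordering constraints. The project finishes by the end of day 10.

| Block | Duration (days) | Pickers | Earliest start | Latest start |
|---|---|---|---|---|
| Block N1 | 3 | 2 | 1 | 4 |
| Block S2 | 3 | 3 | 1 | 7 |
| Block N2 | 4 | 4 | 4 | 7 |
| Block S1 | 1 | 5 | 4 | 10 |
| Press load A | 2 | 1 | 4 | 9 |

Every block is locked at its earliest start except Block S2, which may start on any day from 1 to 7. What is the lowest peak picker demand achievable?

10

Block S2@1: d1:5  d2:5  d3:5  d4:10  d5:5  d6:4  d7:4  d8:0  d9:0  d10:0 → peak 10
Block S2@2: d1:2  d2:5  d3:5  d4:13  d5:5  d6:4  d7:4  d8:0  d9:0  d10:0 → peak 13
Block S2@3: d1:2  d2:2  d3:5  d4:13  d5:8  d6:4  d7:4  d8:0  d9:0  d10:0 → peak 13
Block S2@4: d1:2  d2:2  d3:2  d4:13  d5:8  d6:7  d7:4  d8:0  d9:0  d10:0 → peak 13
Block S2@5: d1:2  d2:2  d3:2  d4:10  d5:8  d6:7  d7:7  d8:0  d9:0  d10:0 → peak 10
Block S2@6: d1:2  d2:2  d3:2  d4:10  d5:5  d6:7  d7:7  d8:3  d9:0  d10:0 → peak 10
Block S2@7: d1:2  d2:2  d3:2  d4:10  d5:5  d6:4  d7:7  d8:3  d9:3  d10:0 → peak 10
Best is Block S2@1, peak 10.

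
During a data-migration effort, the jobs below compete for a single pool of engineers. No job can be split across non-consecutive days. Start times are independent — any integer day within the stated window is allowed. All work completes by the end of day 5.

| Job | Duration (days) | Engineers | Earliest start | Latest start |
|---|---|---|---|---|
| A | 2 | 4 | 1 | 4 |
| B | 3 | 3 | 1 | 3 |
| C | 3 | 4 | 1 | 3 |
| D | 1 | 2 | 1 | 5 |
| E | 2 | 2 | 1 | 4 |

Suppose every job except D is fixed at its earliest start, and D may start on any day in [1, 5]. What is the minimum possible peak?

13

D@1: d1:15  d2:13  d3:7  d4:0  d5:0 → peak 15
D@2: d1:13  d2:15  d3:7  d4:0  d5:0 → peak 15
D@3: d1:13  d2:13  d3:9  d4:0  d5:0 → peak 13
D@4: d1:13  d2:13  d3:7  d4:2  d5:0 → peak 13
D@5: d1:13  d2:13  d3:7  d4:0  d5:2 → peak 13
Best is D@3, peak 13.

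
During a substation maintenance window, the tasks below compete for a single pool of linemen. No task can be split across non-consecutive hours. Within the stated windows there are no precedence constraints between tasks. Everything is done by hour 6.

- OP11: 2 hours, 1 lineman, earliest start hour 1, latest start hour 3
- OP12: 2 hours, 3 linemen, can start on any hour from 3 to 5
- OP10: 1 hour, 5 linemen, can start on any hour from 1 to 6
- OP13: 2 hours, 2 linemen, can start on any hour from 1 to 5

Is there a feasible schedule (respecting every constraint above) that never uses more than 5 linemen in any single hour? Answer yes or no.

Schedule OP11@1, OP12@3, OP10@5, OP13@1: h1:3  h2:3  h3:3  h4:3  h5:5  h6:0 — peak 5 ≤ 5.

yes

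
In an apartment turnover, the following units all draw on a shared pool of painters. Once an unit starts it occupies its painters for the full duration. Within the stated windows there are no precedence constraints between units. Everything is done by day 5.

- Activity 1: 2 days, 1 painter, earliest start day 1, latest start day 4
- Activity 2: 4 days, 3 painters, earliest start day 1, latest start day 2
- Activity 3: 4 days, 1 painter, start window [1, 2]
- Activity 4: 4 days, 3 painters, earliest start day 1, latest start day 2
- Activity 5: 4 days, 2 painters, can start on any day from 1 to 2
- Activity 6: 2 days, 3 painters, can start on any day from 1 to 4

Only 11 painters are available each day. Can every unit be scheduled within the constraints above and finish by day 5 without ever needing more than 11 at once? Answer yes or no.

The minimum achievable peak is 12; 11 < 12, so no feasible schedule stays within the cap.

no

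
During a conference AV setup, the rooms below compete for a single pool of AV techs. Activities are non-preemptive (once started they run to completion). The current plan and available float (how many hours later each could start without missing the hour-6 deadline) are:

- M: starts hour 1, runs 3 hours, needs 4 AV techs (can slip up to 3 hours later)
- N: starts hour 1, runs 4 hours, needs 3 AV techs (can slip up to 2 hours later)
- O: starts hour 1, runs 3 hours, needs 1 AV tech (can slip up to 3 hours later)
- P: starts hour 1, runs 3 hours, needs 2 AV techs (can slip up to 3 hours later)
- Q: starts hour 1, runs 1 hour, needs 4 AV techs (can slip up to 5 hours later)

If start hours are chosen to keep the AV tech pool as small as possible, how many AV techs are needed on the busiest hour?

7

Early-start (M@1, N@1, O@1, P@1, Q@1) gives peak 14: h1:14  h2:10  h3:10  h4:3  h5:0  h6:0.
Shift O→4, P→4, Q→5.
Schedule M@1, N@1, O@4, P@4, Q@5: h1:7  h2:7  h3:7  h4:6  h5:7  h6:3 — peak 7.
Total AV tech-hours = 37 over 6 hours ⇒ peak ≥ ⌈37/6⌉ = 7, so 7 is optimal.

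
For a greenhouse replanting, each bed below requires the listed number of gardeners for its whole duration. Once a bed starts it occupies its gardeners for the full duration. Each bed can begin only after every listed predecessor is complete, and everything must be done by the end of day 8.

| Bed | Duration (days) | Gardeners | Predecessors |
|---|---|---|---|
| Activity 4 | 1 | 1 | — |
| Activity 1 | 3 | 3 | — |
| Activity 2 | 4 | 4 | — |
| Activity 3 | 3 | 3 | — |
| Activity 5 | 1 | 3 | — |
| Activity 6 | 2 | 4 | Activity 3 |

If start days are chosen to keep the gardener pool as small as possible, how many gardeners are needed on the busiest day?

7

Early-start (Activity 4@1, Activity 1@1, Activity 2@1, Activity 3@1, Activity 5@1, Activity 6@4) gives peak 14: d1:14  d2:10  d3:10  d4:8  d5:4  d6:0  d7:0  d8:0.
Shift Activity 2→2, Activity 3→4, Activity 6→7.
Schedule Activity 4@1, Activity 1@1, Activity 2@2, Activity 3@4, Activity 5@1, Activity 6@7: d1:7  d2:7  d3:7  d4:7  d5:7  d6:3  d7:4  d8:4 — peak 7.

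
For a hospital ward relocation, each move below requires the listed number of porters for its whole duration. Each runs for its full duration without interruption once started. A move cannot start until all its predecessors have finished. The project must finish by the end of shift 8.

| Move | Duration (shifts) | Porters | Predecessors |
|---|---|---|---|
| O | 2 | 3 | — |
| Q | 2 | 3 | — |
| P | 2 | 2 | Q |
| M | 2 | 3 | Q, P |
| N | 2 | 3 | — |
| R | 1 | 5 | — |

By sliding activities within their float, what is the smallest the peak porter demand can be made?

Early-start (O@1, Q@1, P@3, M@5, N@1, R@1) gives peak 14: s1:14  s2:9  s3:2  s4:2  s5:3  s6:3  s7:0  s8:0.
Shift N→3, R→7.
Schedule O@1, Q@1, P@3, M@5, N@3, R@7: s1:6  s2:6  s3:5  s4:5  s5:3  s6:3  s7:5  s8:0 — peak 6.

6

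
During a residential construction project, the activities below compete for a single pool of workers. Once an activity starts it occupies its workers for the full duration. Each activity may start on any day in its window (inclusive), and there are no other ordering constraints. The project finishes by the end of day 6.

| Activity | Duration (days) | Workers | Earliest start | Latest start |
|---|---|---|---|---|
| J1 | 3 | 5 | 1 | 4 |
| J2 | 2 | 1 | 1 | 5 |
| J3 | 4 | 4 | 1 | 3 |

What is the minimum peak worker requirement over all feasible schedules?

9

Early-start (J1@1, J2@1, J3@1) gives peak 10: d1:10  d2:10  d3:9  d4:4  d5:0  d6:0.
Shift J3→3.
Schedule J1@1, J2@1, J3@3: d1:6  d2:6  d3:9  d4:4  d5:4  d6:4 — peak 9.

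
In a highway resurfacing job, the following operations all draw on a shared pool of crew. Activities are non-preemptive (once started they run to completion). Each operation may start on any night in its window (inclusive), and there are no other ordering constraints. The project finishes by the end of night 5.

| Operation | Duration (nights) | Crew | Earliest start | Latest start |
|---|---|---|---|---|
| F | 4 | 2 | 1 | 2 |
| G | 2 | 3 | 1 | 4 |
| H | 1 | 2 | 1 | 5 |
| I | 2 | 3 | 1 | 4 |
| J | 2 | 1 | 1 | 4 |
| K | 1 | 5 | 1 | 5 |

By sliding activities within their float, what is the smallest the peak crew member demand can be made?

7

Early-start (F@1, G@1, H@1, I@1, J@1, K@1) gives peak 16: n1:16  n2:9  n3:2  n4:2  n5:0.
Shift I→3, J→2, K→5.
Schedule F@1, G@1, H@1, I@3, J@2, K@5: n1:7  n2:6  n3:6  n4:5  n5:5 — peak 7.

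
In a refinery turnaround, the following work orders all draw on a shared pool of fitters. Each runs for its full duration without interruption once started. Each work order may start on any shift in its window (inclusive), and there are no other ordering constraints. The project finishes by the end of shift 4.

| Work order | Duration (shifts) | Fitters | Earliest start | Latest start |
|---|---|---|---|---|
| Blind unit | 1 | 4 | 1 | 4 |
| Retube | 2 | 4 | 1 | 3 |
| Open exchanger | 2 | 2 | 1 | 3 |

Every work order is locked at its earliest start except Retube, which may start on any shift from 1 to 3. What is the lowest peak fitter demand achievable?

Retube@1: s1:10  s2:6  s3:0  s4:0 → peak 10
Retube@2: s1:6  s2:6  s3:4  s4:0 → peak 6
Retube@3: s1:6  s2:2  s3:4  s4:4 → peak 6
Best is Retube@2, peak 6.

6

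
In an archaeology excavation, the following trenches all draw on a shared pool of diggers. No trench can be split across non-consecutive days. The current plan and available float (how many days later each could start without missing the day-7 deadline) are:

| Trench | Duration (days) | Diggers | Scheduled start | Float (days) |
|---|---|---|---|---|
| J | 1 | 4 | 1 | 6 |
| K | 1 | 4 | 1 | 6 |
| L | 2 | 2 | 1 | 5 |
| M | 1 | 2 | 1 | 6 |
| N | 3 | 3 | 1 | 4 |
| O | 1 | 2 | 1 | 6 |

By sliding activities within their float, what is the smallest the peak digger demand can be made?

Early-start (J@1, K@1, L@1, M@1, N@1, O@1) gives peak 17: d1:17  d2:5  d3:3  d4:0  d5:0  d6:0  d7:0.
Shift K→2, L→3, M→3, N→5, O→4.
Schedule J@1, K@2, L@3, M@3, N@5, O@4: d1:4  d2:4  d3:4  d4:4  d5:3  d6:3  d7:3 — peak 4.
Total digger-days = 25 over 7 days ⇒ peak ≥ ⌈25/7⌉ = 4, so 4 is optimal.

4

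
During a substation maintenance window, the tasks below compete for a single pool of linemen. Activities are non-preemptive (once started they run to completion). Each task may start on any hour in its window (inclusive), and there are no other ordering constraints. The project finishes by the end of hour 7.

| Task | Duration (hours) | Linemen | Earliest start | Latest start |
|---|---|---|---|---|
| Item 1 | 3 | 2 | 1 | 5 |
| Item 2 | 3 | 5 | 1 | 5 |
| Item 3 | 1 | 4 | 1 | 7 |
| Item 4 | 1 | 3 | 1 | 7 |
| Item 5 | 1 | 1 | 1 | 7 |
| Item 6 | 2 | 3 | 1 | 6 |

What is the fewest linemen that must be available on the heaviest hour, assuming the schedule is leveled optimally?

Early-start (Item 1@1, Item 2@1, Item 3@1, Item 4@1, Item 5@1, Item 6@1) gives peak 18: h1:18  h2:10  h3:7  h4:0  h5:0  h6:0  h7:0.
Shift Item 2→4, Item 3→7, Item 5→7, Item 6→2.
Schedule Item 1@1, Item 2@4, Item 3@7, Item 4@1, Item 5@7, Item 6@2: h1:5  h2:5  h3:5  h4:5  h5:5  h6:5  h7:5 — peak 5.
Total lineman-hours = 35 over 7 hours ⇒ peak ≥ ⌈35/7⌉ = 5, so 5 is optimal.

5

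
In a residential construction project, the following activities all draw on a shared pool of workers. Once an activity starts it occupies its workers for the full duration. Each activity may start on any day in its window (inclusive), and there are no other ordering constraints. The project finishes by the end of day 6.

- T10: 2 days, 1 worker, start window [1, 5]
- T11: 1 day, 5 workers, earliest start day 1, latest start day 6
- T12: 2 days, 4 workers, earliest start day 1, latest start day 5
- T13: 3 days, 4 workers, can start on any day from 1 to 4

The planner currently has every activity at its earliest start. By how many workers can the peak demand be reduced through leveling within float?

Early-start peak: d1:14  d2:9  d3:4  d4:0  d5:0  d6:0 ⇒ 14.
Leveled (T10@1, T11@3, T12@1, T13@4): d1:5  d2:5  d3:5  d4:4  d5:4  d6:4 ⇒ 5.
Reduction 14 − 5 = 9.

9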